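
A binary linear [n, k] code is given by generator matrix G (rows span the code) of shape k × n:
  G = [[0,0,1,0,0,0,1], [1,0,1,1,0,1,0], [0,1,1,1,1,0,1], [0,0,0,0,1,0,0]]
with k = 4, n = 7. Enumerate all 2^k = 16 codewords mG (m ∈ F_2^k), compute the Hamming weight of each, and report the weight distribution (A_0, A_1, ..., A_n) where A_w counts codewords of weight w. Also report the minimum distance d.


Weight distribution: A_0 = 1, A_1 = 1, A_2 = 2, A_3 = 2, A_4 = 5, A_5 = 5. Minimum distance d = 1.

Enumerate all 2^4 = 16 messages m ∈ F_2^4.
For each, compute codeword c = mG in F_2^7, then tally its weight.
  m = 0000 → c = 0000000, weight = 0.
  m = 1000 → c = 0010001, weight = 2.
  m = 0100 → c = 1011010, weight = 4.
  m = 1100 → c = 1001011, weight = 4.
  m = 0010 → c = 0111101, weight = 5.
  m = 1010 → c = 0101100, weight = 3.
  m = 0110 → c = 1100111, weight = 5.
  m = 1110 → c = 1110110, weight = 5.
  m = 0001 → c = 0000100, weight = 1.
  m = 1001 → c = 0010101, weight = 3.
  m = 0101 → c = 1011110, weight = 5.
  m = 1101 → c = 1001111, weight = 5.
  m = 0011 → c = 0111001, weight = 4.
  m = 1011 → c = 0101000, weight = 2.
  m = 0111 → c = 1100011, weight = 4.
  m = 1111 → c = 1110010, weight = 4.
Tally weights:
  weight 0: 1 codewords.
  weight 1: 1 codewords.
  weight 2: 2 codewords.
  weight 3: 2 codewords.
  weight 4: 5 codewords.
  weight 5: 5 codewords.
Minimum distance d = smallest w > 0 with A_w > 0 = 1.
Sanity: Σ A_w = 16 = 2^4 = 16 ✓.


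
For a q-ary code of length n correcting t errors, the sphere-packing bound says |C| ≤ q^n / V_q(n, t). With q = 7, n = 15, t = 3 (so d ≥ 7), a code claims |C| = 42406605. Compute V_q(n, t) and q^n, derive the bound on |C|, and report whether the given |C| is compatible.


V_q(n, t) = 102151, q^n = 4747561509943, Hamming bound = 46475918, |C| = 42406605 ≤ bound (satisfied).

Step 1: Compute V_q(n, t) = Σ_{j=0}^3 C(n, j) (q−1)^j.
  j = 0: C(15,0)·(6)^0 = 1·1 = 1.
  j = 1: C(15,1)·(6)^1 = 15·6 = 90.
  j = 2: C(15,2)·(6)^2 = 105·36 = 3780.
  j = 3: C(15,3)·(6)^3 = 455·216 = 98280.
  V_q(n, t) = 1 + 90 + 3780 + 98280 = 102151.
Step 2: q^n = 7^15 = 4747561509943.
Step 3: Hamming bound ⌊q^n / V_q(n,t)⌋ = ⌊4747561509943/102151⌋ = 46475918.
Step 4: Compare |C| = 42406605 to 46475918: satisfied.
The claimed |C| lies below the Hamming bound.


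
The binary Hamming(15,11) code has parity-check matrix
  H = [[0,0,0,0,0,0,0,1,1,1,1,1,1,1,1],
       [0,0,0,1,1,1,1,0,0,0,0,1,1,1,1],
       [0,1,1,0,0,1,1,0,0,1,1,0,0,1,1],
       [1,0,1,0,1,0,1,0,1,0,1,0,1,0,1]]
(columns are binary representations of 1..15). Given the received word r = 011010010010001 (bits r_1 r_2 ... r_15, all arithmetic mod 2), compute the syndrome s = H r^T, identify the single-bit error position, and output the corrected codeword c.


s = (1, 0, 0, 0)^T, error position = 8, corrected codeword c = 011010000010001

Compute s = H r^T mod 2 one row at a time:
  s_1 = 1 + 0 + 0 + 1 + 0 + 0 + 0 + 1 = 3 ≡ 1 (mod 2).
  s_2 = 0 + 1 + 0 + 0 + 0 + 0 + 0 + 1 = 2 ≡ 0 (mod 2).
  s_3 = 1 + 1 + 0 + 0 + 0 + 1 + 0 + 1 = 4 ≡ 0 (mod 2).
  s_4 = 0 + 1 + 1 + 0 + 0 + 1 + 0 + 1 = 4 ≡ 0 (mod 2).
s = (1, 0, 0, 0)^T — this equals column 8 of H (binary 1000), so error is at position 8.
Correct: flip bit 8 of r = 011010010010001 to get c = 011010000010001.


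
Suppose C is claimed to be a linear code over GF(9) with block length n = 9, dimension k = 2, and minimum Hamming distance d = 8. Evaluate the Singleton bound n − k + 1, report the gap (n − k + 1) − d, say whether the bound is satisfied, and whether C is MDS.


Singleton RHS = n − k + 1 = 8, slack = 0, bound satisfied, MDS.

Singleton bound: d ≤ n − k + 1.
Here n = 9, k = 2, so n − k + 1 = 8.
Given d = 8, check d ≤ 8: YES.
Slack = (n − k + 1) − d = 0.
The code is MDS (slack = 0).
Description: the claimed parameters are [9, 2, 8]_9; such a code would be MDS (meets Singleton bound).


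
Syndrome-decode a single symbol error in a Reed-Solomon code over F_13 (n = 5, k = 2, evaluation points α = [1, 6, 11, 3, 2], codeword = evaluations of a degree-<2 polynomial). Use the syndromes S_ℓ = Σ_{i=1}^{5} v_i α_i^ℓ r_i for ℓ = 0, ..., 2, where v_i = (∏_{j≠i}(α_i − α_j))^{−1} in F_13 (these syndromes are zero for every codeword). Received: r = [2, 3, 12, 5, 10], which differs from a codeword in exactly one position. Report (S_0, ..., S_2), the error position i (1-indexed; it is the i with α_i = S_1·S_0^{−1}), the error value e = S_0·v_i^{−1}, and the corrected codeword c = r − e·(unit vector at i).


S = (5, 3, 7), error at position 3, error magnitude e = 8, c = [2, 3, 4, 5, 10].

Step 1: column multipliers v_i = (∏_{j≠i}(α_i − α_j))^{−1} mod 13.
  i = 1 (α = 1): (1−6)(1−11)(1−3)(1−2) = (−5)·(−10)·(−2)·(−1) = 100 ≡ 9, so v_1 = 9^{−1} = 3 (mod 13).
  i = 2 (α = 6): (6−1)(6−11)(6−3)(6−2) = 5·(−5)·3·4 = −300 ≡ 12, so v_2 = 12^{−1} = 12 (mod 13).
  i = 3 (α = 11): (11−1)(11−6)(11−3)(11−2) = 10·5·8·9 = 3600 ≡ 12, so v_3 = 12^{−1} = 12 (mod 13).
  i = 4 (α = 3): (3−1)(3−6)(3−11)(3−2) = 2·(−3)·(−8)·1 = 48 ≡ 9, so v_4 = 9^{−1} = 3 (mod 13).
  i = 5 (α = 2): (2−1)(2−6)(2−11)(2−3) = 1·(−4)·(−9)·(−1) = −36 ≡ 3, so v_5 = 3^{−1} = 9 (mod 13).
  v = [3, 12, 12, 3, 9].
Step 2: syndromes of r = [2, 3, 12, 5, 10] (all sums mod 13).
  S_0 = Σ v_i r_i = 3·2 + 12·3 + 12·12 + 3·5 + 9·10 = 291 ≡ 5.
  S_1 = Σ v_i α_i r_i = 3·1·2 + 12·6·3 + 12·11·12 + 3·3·5 + 9·2·10 = 2031 ≡ 3.
  α_i^2 mod 13 = [1, 10, 4, 9, 4].
  S_2 = Σ v_i α_i^2 r_i = 3·1·2 + 12·10·3 + 12·4·12 + 3·9·5 + 9·4·10 = 1437 ≡ 7.
  S = (5, 3, 7) ≠ 0, so r is not a codeword (an error is present).
Step 3: locate the error. For a single error e at position i, S_ℓ = v_i·e·α_i^ℓ, so α_err = S_1/S_0.
  S_0^{−1} = 5^{−1} = 8 (mod 13), so α_err = 3·8 = 24 ≡ 11 = α_3. Error position i = 3.
  Consistency check: S_2/S_1 = 7·9 = 63 ≡ 11 = α_err ✓ (single-error assumption holds).
Step 4: error magnitude e = S_0/v_3 = S_0·∏_{j≠3}(α_3 − α_j) = 5·12 = 60 ≡ 8 (mod 13).
Step 5: correct position 3: c_3 = r_3 − e = 12 − 8 ≡ 4 (mod 13). Hence c = [2, 3, 4, 5, 10].
  Check: interpolating c through the α_i gives m(x) = 7 + 8·x (degree < 2) with m(α_i) = c_i for every i, so c is indeed a codeword.


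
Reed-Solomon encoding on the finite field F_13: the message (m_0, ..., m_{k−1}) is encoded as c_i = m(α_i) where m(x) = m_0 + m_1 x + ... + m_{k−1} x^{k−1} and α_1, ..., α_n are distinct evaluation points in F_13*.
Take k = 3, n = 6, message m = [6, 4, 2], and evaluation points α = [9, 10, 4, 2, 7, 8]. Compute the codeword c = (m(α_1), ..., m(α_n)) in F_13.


c = [9, 12, 2, 9, 2, 10]

Message polynomial: m(x) = 6 + 4·x + 2·x^2 (mod 13).
For each evaluation point α_i, compute m(α_i) mod 13:
  α_1 = 9: Horner steps 2 → 9 → 9, so m(9) = 9.
  α_2 = 10: Horner steps 2 → 11 → 12, so m(10) = 12.
  α_3 = 4: Horner steps 2 → 12 → 2, so m(4) = 2.
  α_4 = 2: Horner steps 2 → 8 → 9, so m(2) = 9.
  α_5 = 7: Horner steps 2 → 5 → 2, so m(7) = 2.
  α_6 = 8: Horner steps 2 → 7 → 10, so m(8) = 10.
Codeword c = [9, 12, 2, 9, 2, 10] ∈ F_13^6.


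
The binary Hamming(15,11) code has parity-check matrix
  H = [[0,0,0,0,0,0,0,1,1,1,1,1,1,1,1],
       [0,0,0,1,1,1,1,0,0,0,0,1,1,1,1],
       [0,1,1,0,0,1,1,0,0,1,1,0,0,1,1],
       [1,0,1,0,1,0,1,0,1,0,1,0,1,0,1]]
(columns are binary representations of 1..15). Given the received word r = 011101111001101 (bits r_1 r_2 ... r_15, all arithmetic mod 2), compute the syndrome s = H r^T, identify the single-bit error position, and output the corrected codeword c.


s = (1, 0, 1, 1)^T, error position = 11, corrected codeword c = 011101111011101

Compute s = H r^T mod 2 one row at a time:
  s_1 = 1 + 1 + 0 + 0 + 1 + 1 + 0 + 1 = 5 ≡ 1 (mod 2).
  s_2 = 1 + 0 + 1 + 1 + 1 + 1 + 0 + 1 = 6 ≡ 0 (mod 2).
  s_3 = 1 + 1 + 1 + 1 + 0 + 0 + 0 + 1 = 5 ≡ 1 (mod 2).
  s_4 = 0 + 1 + 0 + 1 + 1 + 0 + 1 + 1 = 5 ≡ 1 (mod 2).
s = (1, 0, 1, 1)^T — this equals column 11 of H (binary 1011), so error is at position 11.
Correct: flip bit 11 of r = 011101111001101 to get c = 011101111011101.


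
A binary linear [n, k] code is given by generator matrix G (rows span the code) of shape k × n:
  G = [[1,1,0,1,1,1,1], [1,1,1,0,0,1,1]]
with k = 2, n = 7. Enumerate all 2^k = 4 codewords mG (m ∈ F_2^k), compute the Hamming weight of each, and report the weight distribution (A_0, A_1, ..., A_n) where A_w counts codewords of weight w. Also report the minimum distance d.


Weight distribution: A_0 = 1, A_3 = 1, A_5 = 1, A_6 = 1. Minimum distance d = 3.

Enumerate all 2^2 = 4 messages m ∈ F_2^2.
For each, compute codeword c = mG in F_2^7, then tally its weight.
  m = 00 → c = 0000000, weight = 0.
  m = 10 → c = 1101111, weight = 6.
  m = 01 → c = 1110011, weight = 5.
  m = 11 → c = 0011100, weight = 3.
Tally weights:
  weight 0: 1 codewords.
  weight 3: 1 codewords.
  weight 5: 1 codewords.
  weight 6: 1 codewords.
Minimum distance d = smallest w > 0 with A_w > 0 = 3.
Sanity: Σ A_w = 4 = 2^2 = 4 ✓.


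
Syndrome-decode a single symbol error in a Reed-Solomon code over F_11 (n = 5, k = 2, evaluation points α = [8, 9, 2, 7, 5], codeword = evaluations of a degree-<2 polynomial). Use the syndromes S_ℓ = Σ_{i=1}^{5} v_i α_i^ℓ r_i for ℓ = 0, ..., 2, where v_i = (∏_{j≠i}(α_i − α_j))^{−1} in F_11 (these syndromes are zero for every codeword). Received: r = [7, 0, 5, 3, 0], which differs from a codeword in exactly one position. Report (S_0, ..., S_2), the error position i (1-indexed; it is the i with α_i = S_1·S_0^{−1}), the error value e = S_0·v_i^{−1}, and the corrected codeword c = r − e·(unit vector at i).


S = (1, 5, 3), error at position 5, error magnitude e = 5, c = [7, 0, 5, 3, 6].

Step 1: column multipliers v_i = (∏_{j≠i}(α_i − α_j))^{−1} mod 11.
  i = 1 (α = 8): (8−9)(8−2)(8−7)(8−5) = (−1)·6·1·3 = −18 ≡ 4, so v_1 = 4^{−1} = 3 (mod 11).
  i = 2 (α = 9): (9−8)(9−2)(9−7)(9−5) = 1·7·2·4 = 56 ≡ 1, so v_2 = 1^{−1} = 1 (mod 11).
  i = 3 (α = 2): (2−8)(2−9)(2−7)(2−5) = (−6)·(−7)·(−5)·(−3) = 630 ≡ 3, so v_3 = 3^{−1} = 4 (mod 11).
  i = 4 (α = 7): (7−8)(7−9)(7−2)(7−5) = (−1)·(−2)·5·2 = 20 ≡ 9, so v_4 = 9^{−1} = 5 (mod 11).
  i = 5 (α = 5): (5−8)(5−9)(5−2)(5−7) = (−3)·(−4)·3·(−2) = −72 ≡ 5, so v_5 = 5^{−1} = 9 (mod 11).
  v = [3, 1, 4, 5, 9].
Step 2: syndromes of r = [7, 0, 5, 3, 0] (all sums mod 11).
  S_0 = Σ v_i r_i = 3·7 + 1·0 + 4·5 + 5·3 + 9·0 = 56 ≡ 1.
  S_1 = Σ v_i α_i r_i = 3·8·7 + 1·9·0 + 4·2·5 + 5·7·3 + 9·5·0 = 313 ≡ 5.
  α_i^2 mod 11 = [9, 4, 4, 5, 3].
  S_2 = Σ v_i α_i^2 r_i = 3·9·7 + 1·4·0 + 4·4·5 + 5·5·3 + 9·3·0 = 344 ≡ 3.
  S = (1, 5, 3) ≠ 0, so r is not a codeword (an error is present).
Step 3: locate the error. For a single error e at position i, S_ℓ = v_i·e·α_i^ℓ, so α_err = S_1/S_0.
  S_0^{−1} = 1^{−1} = 1 (mod 11), so α_err = 5·1 = 5 ≡ 5 = α_5. Error position i = 5.
  Consistency check: S_2/S_1 = 3·9 = 27 ≡ 5 = α_err ✓ (single-error assumption holds).
Step 4: error magnitude e = S_0/v_5 = S_0·∏_{j≠5}(α_5 − α_j) = 1·5 = 5 ≡ 5 (mod 11).
Step 5: correct position 5: c_5 = r_5 − e = 0 − 5 ≡ 6 (mod 11). Hence c = [7, 0, 5, 3, 6].
  Check: interpolating c through the α_i gives m(x) = 8 + 4·x (degree < 2) with m(α_i) = c_i for every i, so c is indeed a codeword.


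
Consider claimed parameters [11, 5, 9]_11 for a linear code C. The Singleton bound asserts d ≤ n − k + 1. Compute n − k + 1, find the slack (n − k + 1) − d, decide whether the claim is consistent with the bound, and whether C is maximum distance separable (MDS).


Singleton RHS = n − k + 1 = 7, slack = -2, bound violated (no such code; not MDS).

Singleton bound: d ≤ n − k + 1.
Here n = 11, k = 5, so n − k + 1 = 7.
Given d = 9, check d ≤ 7: NO.
Slack = (n − k + 1) − d = -2.
The slack is negative: d = 9 exceeds n − k + 1 = 7 by 2, so the Singleton bound is violated and no linear [11, 5, 9]_11 code can exist. In particular it is not MDS (MDS requires d = n − k + 1 exactly).
Description: the claimed parameters are [11, 5, 9]_11; such a code would be impossible (violates the Singleton bound).


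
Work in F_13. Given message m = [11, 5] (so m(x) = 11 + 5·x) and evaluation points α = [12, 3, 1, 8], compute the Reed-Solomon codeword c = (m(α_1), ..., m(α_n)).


c = [6, 0, 3, 12]

Message polynomial: m(x) = 11 + 5·x (mod 13).
For each evaluation point α_i, compute m(α_i) mod 13:
  α_1 = 12: Horner steps 5 → 6, so m(12) = 6.
  α_2 = 3: Horner steps 5 → 0, so m(3) = 0.
  α_3 = 1: Horner steps 5 → 3, so m(1) = 3.
  α_4 = 8: Horner steps 5 → 12, so m(8) = 12.
Codeword c = [6, 0, 3, 12] ∈ F_13^4.


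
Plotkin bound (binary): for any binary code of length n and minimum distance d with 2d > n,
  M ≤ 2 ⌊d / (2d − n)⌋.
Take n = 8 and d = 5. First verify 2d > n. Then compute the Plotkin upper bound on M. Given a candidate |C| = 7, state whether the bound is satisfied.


Plotkin bound M ≤ 4; given |C| = 7 > bound (violated).

Check applicability: 2d = 10, n = 8.
2d − n = 2 > 0, so Plotkin applies.
Compute d/(2d−n) = 5/2 ≈ 2.5000.
⌊d/(2d−n)⌋ = 2.
Plotkin bound: M ≤ 2·2 = 4.
Given |C| = 7, check: VIOLATED.
This |C| is above the Plotkin bound, so no binary code with n = 8, d = 5 and 7 codewords exists.


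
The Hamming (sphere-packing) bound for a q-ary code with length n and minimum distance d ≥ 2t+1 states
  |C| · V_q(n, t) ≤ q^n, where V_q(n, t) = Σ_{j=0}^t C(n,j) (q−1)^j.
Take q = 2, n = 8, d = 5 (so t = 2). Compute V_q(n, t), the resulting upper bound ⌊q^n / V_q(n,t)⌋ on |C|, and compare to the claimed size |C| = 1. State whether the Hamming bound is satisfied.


V_q(n, t) = 37, q^n = 256, Hamming bound = 6, |C| = 1 ≤ bound (satisfied).

Step 1: Compute V_q(n, t) = Σ_{j=0}^2 C(n, j) (q−1)^j.
  j = 0: C(8,0)·(1)^0 = 1·1 = 1.
  j = 1: C(8,1)·(1)^1 = 8·1 = 8.
  j = 2: C(8,2)·(1)^2 = 28·1 = 28.
  V_q(n, t) = 1 + 8 + 28 = 37.
Step 2: q^n = 2^8 = 256.
Step 3: Hamming bound ⌊q^n / V_q(n,t)⌋ = ⌊256/37⌋ = 6.
Step 4: Compare |C| = 1 to 6: satisfied.
The claimed |C| lies below the Hamming bound.


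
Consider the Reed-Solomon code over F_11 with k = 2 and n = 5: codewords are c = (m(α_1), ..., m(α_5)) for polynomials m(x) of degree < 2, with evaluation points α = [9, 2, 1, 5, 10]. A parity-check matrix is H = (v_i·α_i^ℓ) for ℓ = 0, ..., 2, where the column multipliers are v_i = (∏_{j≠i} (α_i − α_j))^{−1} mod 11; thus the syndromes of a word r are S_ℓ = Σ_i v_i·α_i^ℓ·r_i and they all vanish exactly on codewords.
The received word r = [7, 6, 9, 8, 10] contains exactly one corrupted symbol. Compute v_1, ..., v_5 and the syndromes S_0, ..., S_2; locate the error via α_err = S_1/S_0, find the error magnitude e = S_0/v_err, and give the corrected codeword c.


S = (9, 2, 9), error at position 5, error magnitude e = 6, c = [7, 6, 9, 8, 4].

Step 1: column multipliers v_i = (∏_{j≠i}(α_i − α_j))^{−1} mod 11.
  i = 1 (α = 9): (9−2)(9−1)(9−5)(9−10) = 7·8·4·(−1) = −224 ≡ 7, so v_1 = 7^{−1} = 8 (mod 11).
  i = 2 (α = 2): (2−9)(2−1)(2−5)(2−10) = (−7)·1·(−3)·(−8) = −168 ≡ 8, so v_2 = 8^{−1} = 7 (mod 11).
  i = 3 (α = 1): (1−9)(1−2)(1−5)(1−10) = (−8)·(−1)·(−4)·(−9) = 288 ≡ 2, so v_3 = 2^{−1} = 6 (mod 11).
  i = 4 (α = 5): (5−9)(5−2)(5−1)(5−10) = (−4)·3·4·(−5) = 240 ≡ 9, so v_4 = 9^{−1} = 5 (mod 11).
  i = 5 (α = 10): (10−9)(10−2)(10−1)(10−5) = 1·8·9·5 = 360 ≡ 8, so v_5 = 8^{−1} = 7 (mod 11).
  v = [8, 7, 6, 5, 7].
Step 2: syndromes of r = [7, 6, 9, 8, 10] (all sums mod 11).
  S_0 = Σ v_i r_i = 8·7 + 7·6 + 6·9 + 5·8 + 7·10 = 262 ≡ 9.
  S_1 = Σ v_i α_i r_i = 8·9·7 + 7·2·6 + 6·1·9 + 5·5·8 + 7·10·10 = 1542 ≡ 2.
  α_i^2 mod 11 = [4, 4, 1, 3, 1].
  S_2 = Σ v_i α_i^2 r_i = 8·4·7 + 7·4·6 + 6·1·9 + 5·3·8 + 7·1·10 = 636 ≡ 9.
  S = (9, 2, 9) ≠ 0, so r is not a codeword (an error is present).
Step 3: locate the error. For a single error e at position i, S_ℓ = v_i·e·α_i^ℓ, so α_err = S_1/S_0.
  S_0^{−1} = 9^{−1} = 5 (mod 11), so α_err = 2·5 = 10 ≡ 10 = α_5. Error position i = 5.
  Consistency check: S_2/S_1 = 9·6 = 54 ≡ 10 = α_err ✓ (single-error assumption holds).
Step 4: error magnitude e = S_0/v_5 = S_0·∏_{j≠5}(α_5 − α_j) = 9·8 = 72 ≡ 6 (mod 11).
Step 5: correct position 5: c_5 = r_5 − e = 10 − 6 ≡ 4 (mod 11). Hence c = [7, 6, 9, 8, 4].
  Check: interpolating c through the α_i gives m(x) = 1 + 8·x (degree < 2) with m(α_i) = c_i for every i, so c is indeed a codeword.


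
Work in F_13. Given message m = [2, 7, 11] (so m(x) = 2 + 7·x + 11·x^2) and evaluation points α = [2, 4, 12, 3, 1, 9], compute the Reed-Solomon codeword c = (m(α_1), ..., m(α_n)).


c = [8, 11, 6, 5, 7, 7]

Message polynomial: m(x) = 2 + 7·x + 11·x^2 (mod 13).
For each evaluation point α_i, compute m(α_i) mod 13:
  α_1 = 2: Horner steps 11 → 3 → 8, so m(2) = 8.
  α_2 = 4: Horner steps 11 → 12 → 11, so m(4) = 11.
  α_3 = 12: Horner steps 11 → 9 → 6, so m(12) = 6.
  α_4 = 3: Horner steps 11 → 1 → 5, so m(3) = 5.
  α_5 = 1: Horner steps 11 → 5 → 7, so m(1) = 7.
  α_6 = 9: Horner steps 11 → 2 → 7, so m(9) = 7.
Codeword c = [8, 11, 6, 5, 7, 7] ∈ F_13^6.


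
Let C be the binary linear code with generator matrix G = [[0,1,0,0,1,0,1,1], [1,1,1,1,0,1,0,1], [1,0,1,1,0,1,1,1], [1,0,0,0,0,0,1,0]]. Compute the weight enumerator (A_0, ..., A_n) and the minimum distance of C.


Weight distribution: A_0 = 1, A_2 = 4, A_4 = 5, A_6 = 6. Minimum distance d = 2.

Enumerate all 2^4 = 16 messages m ∈ F_2^4.
For each, compute codeword c = mG in F_2^8, then tally its weight.
  m = 0000 → c = 00000000, weight = 0.
  m = 1000 → c = 01001011, weight = 4.
  m = 0100 → c = 11110101, weight = 6.
  m = 1100 → c = 10111110, weight = 6.
  m = 0010 → c = 10110111, weight = 6.
  m = 1010 → c = 11111100, weight = 6.
  m = 0110 → c = 01000010, weight = 2.
  m = 1110 → c = 00001001, weight = 2.
  m = 0001 → c = 10000010, weight = 2.
  m = 1001 → c = 11001001, weight = 4.
  m = 0101 → c = 01110111, weight = 6.
  m = 1101 → c = 00111100, weight = 4.
  m = 0011 → c = 00110101, weight = 4.
  m = 1011 → c = 01111110, weight = 6.
  m = 0111 → c = 11000000, weight = 2.
  m = 1111 → c = 10001011, weight = 4.
Tally weights:
  weight 0: 1 codewords.
  weight 2: 4 codewords.
  weight 4: 5 codewords.
  weight 6: 6 codewords.
Minimum distance d = smallest w > 0 with A_w > 0 = 2.
Sanity: Σ A_w = 16 = 2^4 = 16 ✓.


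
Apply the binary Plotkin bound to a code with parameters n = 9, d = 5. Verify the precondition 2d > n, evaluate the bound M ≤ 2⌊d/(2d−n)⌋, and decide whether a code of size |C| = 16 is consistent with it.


Plotkin bound M ≤ 10; given |C| = 16 > bound (violated).

Check applicability: 2d = 10, n = 9.
2d − n = 1 > 0, so Plotkin applies.
Compute d/(2d−n) = 5/1 ≈ 5.0000.
⌊d/(2d−n)⌋ = 5.
Plotkin bound: M ≤ 2·5 = 10.
Given |C| = 16, check: VIOLATED.
This |C| is above the Plotkin bound, so no binary code with n = 9, d = 5 and 16 codewords exists.


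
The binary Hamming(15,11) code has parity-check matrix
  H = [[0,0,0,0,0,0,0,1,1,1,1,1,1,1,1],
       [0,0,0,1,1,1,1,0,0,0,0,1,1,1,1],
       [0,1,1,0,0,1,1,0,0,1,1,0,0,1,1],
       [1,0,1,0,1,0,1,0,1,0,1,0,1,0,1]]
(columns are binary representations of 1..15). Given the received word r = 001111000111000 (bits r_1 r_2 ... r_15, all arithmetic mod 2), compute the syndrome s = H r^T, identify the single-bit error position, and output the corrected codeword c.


s = (1, 0, 0, 1)^T, error position = 9, corrected codeword c = 001111001111000

Compute s = H r^T mod 2 one row at a time:
  s_1 = 0 + 0 + 1 + 1 + 1 + 0 + 0 + 0 = 3 ≡ 1 (mod 2).
  s_2 = 1 + 1 + 1 + 0 + 1 + 0 + 0 + 0 = 4 ≡ 0 (mod 2).
  s_3 = 0 + 1 + 1 + 0 + 1 + 1 + 0 + 0 = 4 ≡ 0 (mod 2).
  s_4 = 0 + 1 + 1 + 0 + 0 + 1 + 0 + 0 = 3 ≡ 1 (mod 2).
s = (1, 0, 0, 1)^T — this equals column 9 of H (binary 1001), so error is at position 9.
Correct: flip bit 9 of r = 001111000111000 to get c = 001111001111000.


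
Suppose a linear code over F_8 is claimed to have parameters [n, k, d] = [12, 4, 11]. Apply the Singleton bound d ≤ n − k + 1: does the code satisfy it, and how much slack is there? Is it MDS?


Singleton RHS = n − k + 1 = 9, slack = -2, bound violated (no such code; not MDS).

Singleton bound: d ≤ n − k + 1.
Here n = 12, k = 4, so n − k + 1 = 9.
Given d = 11, check d ≤ 9: NO.
Slack = (n − k + 1) − d = -2.
The slack is negative: d = 11 exceeds n − k + 1 = 9 by 2, so the Singleton bound is violated and no linear [12, 4, 11]_8 code can exist. In particular it is not MDS (MDS requires d = n − k + 1 exactly).
Description: the claimed parameters are [12, 4, 11]_8; such a code would be impossible (violates the Singleton bound).


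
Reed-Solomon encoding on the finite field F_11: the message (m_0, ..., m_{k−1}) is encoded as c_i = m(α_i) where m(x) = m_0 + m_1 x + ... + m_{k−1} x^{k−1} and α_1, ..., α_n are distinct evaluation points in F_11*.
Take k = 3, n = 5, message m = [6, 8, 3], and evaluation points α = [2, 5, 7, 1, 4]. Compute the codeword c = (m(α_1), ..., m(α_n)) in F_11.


c = [1, 0, 0, 6, 9]

Message polynomial: m(x) = 6 + 8·x + 3·x^2 (mod 11).
For each evaluation point α_i, compute m(α_i) mod 11:
  α_1 = 2: Horner steps 3 → 3 → 1, so m(2) = 1.
  α_2 = 5: Horner steps 3 → 1 → 0, so m(5) = 0.
  α_3 = 7: Horner steps 3 → 7 → 0, so m(7) = 0.
  α_4 = 1: Horner steps 3 → 0 → 6, so m(1) = 6.
  α_5 = 4: Horner steps 3 → 9 → 9, so m(4) = 9.
Codeword c = [1, 0, 0, 6, 9] ∈ F_11^5.


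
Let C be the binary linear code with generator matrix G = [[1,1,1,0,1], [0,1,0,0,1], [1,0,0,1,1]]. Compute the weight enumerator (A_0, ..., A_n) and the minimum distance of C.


Weight distribution: A_0 = 1, A_2 = 2, A_3 = 4, A_4 = 1. Minimum distance d = 2.

Enumerate all 2^3 = 8 messages m ∈ F_2^3.
For each, compute codeword c = mG in F_2^5, then tally its weight.
  m = 000 → c = 00000, weight = 0.
  m = 100 → c = 11101, weight = 4.
  m = 010 → c = 01001, weight = 2.
  m = 110 → c = 10100, weight = 2.
  m = 001 → c = 10011, weight = 3.
  m = 101 → c = 01110, weight = 3.
  m = 011 → c = 11010, weight = 3.
  m = 111 → c = 00111, weight = 3.
Tally weights:
  weight 0: 1 codewords.
  weight 2: 2 codewords.
  weight 3: 4 codewords.
  weight 4: 1 codewords.
Minimum distance d = smallest w > 0 with A_w > 0 = 2.
Sanity: Σ A_w = 8 = 2^3 = 8 ✓.


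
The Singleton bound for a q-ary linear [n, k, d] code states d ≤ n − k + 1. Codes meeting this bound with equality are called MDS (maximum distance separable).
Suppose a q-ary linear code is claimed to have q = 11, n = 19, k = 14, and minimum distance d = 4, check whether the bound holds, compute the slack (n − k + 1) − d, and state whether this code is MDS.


Singleton RHS = n − k + 1 = 6, slack = 2, bound satisfied, not MDS.

Singleton bound: d ≤ n − k + 1.
Here n = 19, k = 14, so n − k + 1 = 6.
Given d = 4, check d ≤ 6: YES.
Slack = (n − k + 1) − d = 2.
The code is NOT MDS (slack = 2 > 0).
Description: the claimed parameters are [19, 14, 4]_11; such a code would be non-MDS.


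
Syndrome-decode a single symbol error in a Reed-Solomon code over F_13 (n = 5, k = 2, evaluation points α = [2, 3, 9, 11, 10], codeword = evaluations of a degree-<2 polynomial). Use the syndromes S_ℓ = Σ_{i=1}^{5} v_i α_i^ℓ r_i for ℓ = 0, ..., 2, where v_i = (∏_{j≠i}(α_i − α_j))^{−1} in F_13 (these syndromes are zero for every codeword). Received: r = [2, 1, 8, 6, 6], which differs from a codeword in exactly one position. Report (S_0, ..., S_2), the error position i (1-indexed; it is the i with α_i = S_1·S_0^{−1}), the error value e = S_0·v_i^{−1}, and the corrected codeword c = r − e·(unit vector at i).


S = (10, 9, 12), error at position 5, error magnitude e = 12, c = [2, 1, 8, 6, 7].

Step 1: column multipliers v_i = (∏_{j≠i}(α_i − α_j))^{−1} mod 13.
  i = 1 (α = 2): (2−3)(2−9)(2−11)(2−10) = (−1)·(−7)·(−9)·(−8) = 504 ≡ 10, so v_1 = 10^{−1} = 4 (mod 13).
  i = 2 (α = 3): (3−2)(3−9)(3−11)(3−10) = 1·(−6)·(−8)·(−7) = −336 ≡ 2, so v_2 = 2^{−1} = 7 (mod 13).
  i = 3 (α = 9): (9−2)(9−3)(9−11)(9−10) = 7·6·(−2)·(−1) = 84 ≡ 6, so v_3 = 6^{−1} = 11 (mod 13).
  i = 4 (α = 11): (11−2)(11−3)(11−9)(11−10) = 9·8·2·1 = 144 ≡ 1, so v_4 = 1^{−1} = 1 (mod 13).
  i = 5 (α = 10): (10−2)(10−3)(10−9)(10−11) = 8·7·1·(−1) = −56 ≡ 9, so v_5 = 9^{−1} = 3 (mod 13).
  v = [4, 7, 11, 1, 3].
Step 2: syndromes of r = [2, 1, 8, 6, 6] (all sums mod 13).
  S_0 = Σ v_i r_i = 4·2 + 7·1 + 11·8 + 1·6 + 3·6 = 127 ≡ 10.
  S_1 = Σ v_i α_i r_i = 4·2·2 + 7·3·1 + 11·9·8 + 1·11·6 + 3·10·6 = 1075 ≡ 9.
  α_i^2 mod 13 = [4, 9, 3, 4, 9].
  S_2 = Σ v_i α_i^2 r_i = 4·4·2 + 7·9·1 + 11·3·8 + 1·4·6 + 3·9·6 = 545 ≡ 12.
  S = (10, 9, 12) ≠ 0, so r is not a codeword (an error is present).
Step 3: locate the error. For a single error e at position i, S_ℓ = v_i·e·α_i^ℓ, so α_err = S_1/S_0.
  S_0^{−1} = 10^{−1} = 4 (mod 13), so α_err = 9·4 = 36 ≡ 10 = α_5. Error position i = 5.
  Consistency check: S_2/S_1 = 12·3 = 36 ≡ 10 = α_err ✓ (single-error assumption holds).
Step 4: error magnitude e = S_0/v_5 = S_0·∏_{j≠5}(α_5 − α_j) = 10·9 = 90 ≡ 12 (mod 13).
Step 5: correct position 5: c_5 = r_5 − e = 6 − 12 ≡ 7 (mod 13). Hence c = [2, 1, 8, 6, 7].
  Check: interpolating c through the α_i gives m(x) = 4 + 12·x (degree < 2) with m(α_i) = c_i for every i, so c is indeed a codeword.


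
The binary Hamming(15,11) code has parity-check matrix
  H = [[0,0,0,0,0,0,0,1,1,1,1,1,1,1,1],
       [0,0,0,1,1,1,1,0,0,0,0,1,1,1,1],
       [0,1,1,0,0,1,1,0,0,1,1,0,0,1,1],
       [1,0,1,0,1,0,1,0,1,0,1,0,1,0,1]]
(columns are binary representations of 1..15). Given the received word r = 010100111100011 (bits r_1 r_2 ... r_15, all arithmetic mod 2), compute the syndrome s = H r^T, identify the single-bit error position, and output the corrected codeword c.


s = (1, 0, 1, 1)^T, error position = 11, corrected codeword c = 010100111110011

Compute s = H r^T mod 2 one row at a time:
  s_1 = 1 + 1 + 1 + 0 + 0 + 0 + 1 + 1 = 5 ≡ 1 (mod 2).
  s_2 = 1 + 0 + 0 + 1 + 0 + 0 + 1 + 1 = 4 ≡ 0 (mod 2).
  s_3 = 1 + 0 + 0 + 1 + 1 + 0 + 1 + 1 = 5 ≡ 1 (mod 2).
  s_4 = 0 + 0 + 0 + 1 + 1 + 0 + 0 + 1 = 3 ≡ 1 (mod 2).
s = (1, 0, 1, 1)^T — this equals column 11 of H (binary 1011), so error is at position 11.
Correct: flip bit 11 of r = 010100111100011 to get c = 010100111110011.


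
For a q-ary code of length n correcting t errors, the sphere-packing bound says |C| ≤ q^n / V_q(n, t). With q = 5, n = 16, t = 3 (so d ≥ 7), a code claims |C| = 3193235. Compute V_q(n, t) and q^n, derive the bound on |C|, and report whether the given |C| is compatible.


V_q(n, t) = 37825, q^n = 152587890625, Hamming bound = 4034048, |C| = 3193235 ≤ bound (satisfied).

Step 1: Compute V_q(n, t) = Σ_{j=0}^3 C(n, j) (q−1)^j.
  j = 0: C(16,0)·(4)^0 = 1·1 = 1.
  j = 1: C(16,1)·(4)^1 = 16·4 = 64.
  j = 2: C(16,2)·(4)^2 = 120·16 = 1920.
  j = 3: C(16,3)·(4)^3 = 560·64 = 35840.
  V_q(n, t) = 1 + 64 + 1920 + 35840 = 37825.
Step 2: q^n = 5^16 = 152587890625.
Step 3: Hamming bound ⌊q^n / V_q(n,t)⌋ = ⌊152587890625/37825⌋ = 4034048.
Step 4: Compare |C| = 3193235 to 4034048: satisfied.
The claimed |C| lies below the Hamming bound.


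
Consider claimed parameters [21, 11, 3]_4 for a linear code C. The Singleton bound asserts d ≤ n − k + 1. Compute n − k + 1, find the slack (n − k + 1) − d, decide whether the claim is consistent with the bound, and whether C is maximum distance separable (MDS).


Singleton RHS = n − k + 1 = 11, slack = 8, bound satisfied, not MDS.

Singleton bound: d ≤ n − k + 1.
Here n = 21, k = 11, so n − k + 1 = 11.
Given d = 3, check d ≤ 11: YES.
Slack = (n − k + 1) − d = 8.
The code is NOT MDS (slack = 8 > 0).
Description: the claimed parameters are [21, 11, 3]_4; such a code would be non-MDS.


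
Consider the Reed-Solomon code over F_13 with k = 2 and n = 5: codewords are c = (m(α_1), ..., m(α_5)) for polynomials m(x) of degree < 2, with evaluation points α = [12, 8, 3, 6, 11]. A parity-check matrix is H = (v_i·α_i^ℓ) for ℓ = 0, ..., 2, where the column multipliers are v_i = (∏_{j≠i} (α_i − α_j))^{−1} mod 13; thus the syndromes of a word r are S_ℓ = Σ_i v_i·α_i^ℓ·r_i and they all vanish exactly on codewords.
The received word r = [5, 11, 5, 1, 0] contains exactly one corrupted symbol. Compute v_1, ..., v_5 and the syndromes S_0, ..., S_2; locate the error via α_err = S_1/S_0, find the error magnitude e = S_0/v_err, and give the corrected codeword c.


S = (6, 5, 2), error at position 3, error magnitude e = 6, c = [5, 11, 12, 1, 0].

Step 1: column multipliers v_i = (∏_{j≠i}(α_i − α_j))^{−1} mod 13.
  i = 1 (α = 12): (12−8)(12−3)(12−6)(12−11) = 4·9·6·1 = 216 ≡ 8, so v_1 = 8^{−1} = 5 (mod 13).
  i = 2 (α = 8): (8−12)(8−3)(8−6)(8−11) = (−4)·5·2·(−3) = 120 ≡ 3, so v_2 = 3^{−1} = 9 (mod 13).
  i = 3 (α = 3): (3−12)(3−8)(3−6)(3−11) = (−9)·(−5)·(−3)·(−8) = 1080 ≡ 1, so v_3 = 1^{−1} = 1 (mod 13).
  i = 4 (α = 6): (6−12)(6−8)(6−3)(6−11) = (−6)·(−2)·3·(−5) = −180 ≡ 2, so v_4 = 2^{−1} = 7 (mod 13).
  i = 5 (α = 11): (11−12)(11−8)(11−3)(11−6) = (−1)·3·8·5 = −120 ≡ 10, so v_5 = 10^{−1} = 4 (mod 13).
  v = [5, 9, 1, 7, 4].
Step 2: syndromes of r = [5, 11, 5, 1, 0] (all sums mod 13).
  S_0 = Σ v_i r_i = 5·5 + 9·11 + 1·5 + 7·1 + 4·0 = 136 ≡ 6.
  S_1 = Σ v_i α_i r_i = 5·12·5 + 9·8·11 + 1·3·5 + 7·6·1 + 4·11·0 = 1149 ≡ 5.
  α_i^2 mod 13 = [1, 12, 9, 10, 4].
  S_2 = Σ v_i α_i^2 r_i = 5·1·5 + 9·12·11 + 1·9·5 + 7·10·1 + 4·4·0 = 1328 ≡ 2.
  S = (6, 5, 2) ≠ 0, so r is not a codeword (an error is present).
Step 3: locate the error. For a single error e at position i, S_ℓ = v_i·e·α_i^ℓ, so α_err = S_1/S_0.
  S_0^{−1} = 6^{−1} = 11 (mod 13), so α_err = 5·11 = 55 ≡ 3 = α_3. Error position i = 3.
  Consistency check: S_2/S_1 = 2·8 = 16 ≡ 3 = α_err ✓ (single-error assumption holds).
Step 4: error magnitude e = S_0/v_3 = S_0·∏_{j≠3}(α_3 − α_j) = 6·1 = 6 ≡ 6 (mod 13).
Step 5: correct position 3: c_3 = r_3 − e = 5 − 6 ≡ 12 (mod 13). Hence c = [5, 11, 12, 1, 0].
  Check: interpolating c through the α_i gives m(x) = 10 + 5·x (degree < 2) with m(α_i) = c_i for every i, so c is indeed a codeword.


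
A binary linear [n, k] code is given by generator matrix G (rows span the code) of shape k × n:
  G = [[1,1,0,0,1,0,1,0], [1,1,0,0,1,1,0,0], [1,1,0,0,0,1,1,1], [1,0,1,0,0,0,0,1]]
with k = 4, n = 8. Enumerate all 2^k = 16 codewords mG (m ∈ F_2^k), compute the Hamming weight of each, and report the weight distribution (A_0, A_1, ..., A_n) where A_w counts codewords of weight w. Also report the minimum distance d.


Weight distribution: A_0 = 1, A_2 = 2, A_3 = 4, A_4 = 5, A_5 = 4. Minimum distance d = 2.

Enumerate all 2^4 = 16 messages m ∈ F_2^4.
For each, compute codeword c = mG in F_2^8, then tally its weight.
  m = 0000 → c = 00000000, weight = 0.
  m = 1000 → c = 11001010, weight = 4.
  m = 0100 → c = 11001100, weight = 4.
  m = 1100 → c = 00000110, weight = 2.
  m = 0010 → c = 11000111, weight = 5.
  m = 1010 → c = 00001101, weight = 3.
  m = 0110 → c = 00001011, weight = 3.
  m = 1110 → c = 11000001, weight = 3.
  m = 0001 → c = 10100001, weight = 3.
  m = 1001 → c = 01101011, weight = 5.
  m = 0101 → c = 01101101, weight = 5.
  m = 1101 → c = 10100111, weight = 5.
  m = 0011 → c = 01100110, weight = 4.
  m = 1011 → c = 10101100, weight = 4.
  m = 0111 → c = 10101010, weight = 4.
  m = 1111 → c = 01100000, weight = 2.
Tally weights:
  weight 0: 1 codewords.
  weight 2: 2 codewords.
  weight 3: 4 codewords.
  weight 4: 5 codewords.
  weight 5: 4 codewords.
Minimum distance d = smallest w > 0 with A_w > 0 = 2.
Sanity: Σ A_w = 16 = 2^4 = 16 ✓.


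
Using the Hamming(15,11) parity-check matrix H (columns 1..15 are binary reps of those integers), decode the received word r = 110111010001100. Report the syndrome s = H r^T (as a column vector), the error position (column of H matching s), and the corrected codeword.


s = (1, 1, 0, 1)^T, error position = 13, corrected codeword c = 110111010001000

Compute s = H r^T mod 2 one row at a time:
  s_1 = 1 + 0 + 0 + 0 + 1 + 1 + 0 + 0 = 3 ≡ 1 (mod 2).
  s_2 = 1 + 1 + 1 + 0 + 1 + 1 + 0 + 0 = 5 ≡ 1 (mod 2).
  s_3 = 1 + 0 + 1 + 0 + 0 + 0 + 0 + 0 = 2 ≡ 0 (mod 2).
  s_4 = 1 + 0 + 1 + 0 + 0 + 0 + 1 + 0 = 3 ≡ 1 (mod 2).
s = (1, 1, 0, 1)^T — this equals column 13 of H (binary 1101), so error is at position 13.
Correct: flip bit 13 of r = 110111010001100 to get c = 110111010001000.


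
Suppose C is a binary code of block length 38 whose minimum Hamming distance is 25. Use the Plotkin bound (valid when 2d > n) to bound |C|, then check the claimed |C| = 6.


Plotkin bound M ≤ 4; given |C| = 6 > bound (violated).

Check applicability: 2d = 50, n = 38.
2d − n = 12 > 0, so Plotkin applies.
Compute d/(2d−n) = 25/12 ≈ 2.0833.
⌊d/(2d−n)⌋ = 2.
Plotkin bound: M ≤ 2·2 = 4.
Given |C| = 6, check: VIOLATED.
This |C| is above the Plotkin bound, so no binary code with n = 38, d = 25 and 6 codewords exists.


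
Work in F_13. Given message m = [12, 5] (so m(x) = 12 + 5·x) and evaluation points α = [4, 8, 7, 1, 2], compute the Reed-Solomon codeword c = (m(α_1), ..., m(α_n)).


c = [6, 0, 8, 4, 9]

Message polynomial: m(x) = 12 + 5·x (mod 13).
For each evaluation point α_i, compute m(α_i) mod 13:
  α_1 = 4: Horner steps 5 → 6, so m(4) = 6.
  α_2 = 8: Horner steps 5 → 0, so m(8) = 0.
  α_3 = 7: Horner steps 5 → 8, so m(7) = 8.
  α_4 = 1: Horner steps 5 → 4, so m(1) = 4.
  α_5 = 2: Horner steps 5 → 9, so m(2) = 9.
Codeword c = [6, 0, 8, 4, 9] ∈ F_13^5.


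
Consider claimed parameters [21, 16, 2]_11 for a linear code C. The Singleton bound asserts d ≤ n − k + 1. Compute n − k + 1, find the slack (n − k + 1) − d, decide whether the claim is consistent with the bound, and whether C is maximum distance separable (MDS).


Singleton RHS = n − k + 1 = 6, slack = 4, bound satisfied, not MDS.

Singleton bound: d ≤ n − k + 1.
Here n = 21, k = 16, so n − k + 1 = 6.
Given d = 2, check d ≤ 6: YES.
Slack = (n − k + 1) − d = 4.
The code is NOT MDS (slack = 4 > 0).
Description: the claimed parameters are [21, 16, 2]_11; such a code would be non-MDS.


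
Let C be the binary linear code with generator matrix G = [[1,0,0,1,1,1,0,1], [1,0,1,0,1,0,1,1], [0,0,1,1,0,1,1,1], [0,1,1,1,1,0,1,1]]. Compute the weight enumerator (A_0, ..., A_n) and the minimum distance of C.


Weight distribution: A_0 = 1, A_1 = 1, A_3 = 2, A_4 = 5, A_5 = 5, A_6 = 2. Minimum distance d = 1.

Enumerate all 2^4 = 16 messages m ∈ F_2^4.
For each, compute codeword c = mG in F_2^8, then tally its weight.
  m = 0000 → c = 00000000, weight = 0.
  m = 1000 → c = 10011101, weight = 5.
  m = 0100 → c = 10101011, weight = 5.
  m = 1100 → c = 00110110, weight = 4.
  m = 0010 → c = 00110111, weight = 5.
  m = 1010 → c = 10101010, weight = 4.
  m = 0110 → c = 10011100, weight = 4.
  m = 1110 → c = 00000001, weight = 1.
  m = 0001 → c = 01111011, weight = 6.
  m = 1001 → c = 11100110, weight = 5.
  m = 0101 → c = 11010000, weight = 3.
  m = 1101 → c = 01001101, weight = 4.
  m = 0011 → c = 01001100, weight = 3.
  m = 1011 → c = 11010001, weight = 4.
  m = 0111 → c = 11100111, weight = 6.
  m = 1111 → c = 01111010, weight = 5.
Tally weights:
  weight 0: 1 codewords.
  weight 1: 1 codewords.
  weight 3: 2 codewords.
  weight 4: 5 codewords.
  weight 5: 5 codewords.
  weight 6: 2 codewords.
Minimum distance d = smallest w > 0 with A_w > 0 = 1.
Sanity: Σ A_w = 16 = 2^4 = 16 ✓.


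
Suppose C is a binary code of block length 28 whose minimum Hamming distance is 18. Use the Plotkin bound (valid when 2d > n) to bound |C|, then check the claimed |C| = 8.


Plotkin bound M ≤ 4; given |C| = 8 > bound (violated).

Check applicability: 2d = 36, n = 28.
2d − n = 8 > 0, so Plotkin applies.
Compute d/(2d−n) = 18/8 ≈ 2.2500.
⌊d/(2d−n)⌋ = 2.
Plotkin bound: M ≤ 2·2 = 4.
Given |C| = 8, check: VIOLATED.
This |C| is above the Plotkin bound, so no binary code with n = 28, d = 18 and 8 codewords exists.


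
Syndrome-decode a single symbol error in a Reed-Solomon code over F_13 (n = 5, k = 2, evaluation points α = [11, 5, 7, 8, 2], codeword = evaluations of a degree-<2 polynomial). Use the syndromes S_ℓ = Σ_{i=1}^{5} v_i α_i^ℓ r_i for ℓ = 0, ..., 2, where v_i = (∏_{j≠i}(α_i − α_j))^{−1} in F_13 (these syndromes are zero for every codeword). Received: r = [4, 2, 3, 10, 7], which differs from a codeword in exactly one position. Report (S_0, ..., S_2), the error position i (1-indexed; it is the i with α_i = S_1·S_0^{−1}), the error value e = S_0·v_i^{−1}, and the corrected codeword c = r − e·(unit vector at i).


S = (7, 12, 2), error at position 1, error magnitude e = 12, c = [5, 2, 3, 10, 7].

Step 1: column multipliers v_i = (∏_{j≠i}(α_i − α_j))^{−1} mod 13.
  i = 1 (α = 11): (11−5)(11−7)(11−8)(11−2) = 6·4·3·9 = 648 ≡ 11, so v_1 = 11^{−1} = 6 (mod 13).
  i = 2 (α = 5): (5−11)(5−7)(5−8)(5−2) = (−6)·(−2)·(−3)·3 = −108 ≡ 9, so v_2 = 9^{−1} = 3 (mod 13).
  i = 3 (α = 7): (7−11)(7−5)(7−8)(7−2) = (−4)·2·(−1)·5 = 40 ≡ 1, so v_3 = 1^{−1} = 1 (mod 13).
  i = 4 (α = 8): (8−11)(8−5)(8−7)(8−2) = (−3)·3·1·6 = −54 ≡ 11, so v_4 = 11^{−1} = 6 (mod 13).
  i = 5 (α = 2): (2−11)(2−5)(2−7)(2−8) = (−9)·(−3)·(−5)·(−6) = 810 ≡ 4, so v_5 = 4^{−1} = 10 (mod 13).
  v = [6, 3, 1, 6, 10].
Step 2: syndromes of r = [4, 2, 3, 10, 7] (all sums mod 13).
  S_0 = Σ v_i r_i = 6·4 + 3·2 + 1·3 + 6·10 + 10·7 = 163 ≡ 7.
  S_1 = Σ v_i α_i r_i = 6·11·4 + 3·5·2 + 1·7·3 + 6·8·10 + 10·2·7 = 935 ≡ 12.
  α_i^2 mod 13 = [4, 12, 10, 12, 4].
  S_2 = Σ v_i α_i^2 r_i = 6·4·4 + 3·12·2 + 1·10·3 + 6·12·10 + 10·4·7 = 1198 ≡ 2.
  S = (7, 12, 2) ≠ 0, so r is not a codeword (an error is present).
Step 3: locate the error. For a single error e at position i, S_ℓ = v_i·e·α_i^ℓ, so α_err = S_1/S_0.
  S_0^{−1} = 7^{−1} = 2 (mod 13), so α_err = 12·2 = 24 ≡ 11 = α_1. Error position i = 1.
  Consistency check: S_2/S_1 = 2·12 = 24 ≡ 11 = α_err ✓ (single-error assumption holds).
Step 4: error magnitude e = S_0/v_1 = S_0·∏_{j≠1}(α_1 − α_j) = 7·11 = 77 ≡ 12 (mod 13).
Step 5: correct position 1: c_1 = r_1 − e = 4 − 12 ≡ 5 (mod 13). Hence c = [5, 2, 3, 10, 7].
  Check: interpolating c through the α_i gives m(x) = 6 + 7·x (degree < 2) with m(α_i) = c_i for every i, so c is indeed a codeword.


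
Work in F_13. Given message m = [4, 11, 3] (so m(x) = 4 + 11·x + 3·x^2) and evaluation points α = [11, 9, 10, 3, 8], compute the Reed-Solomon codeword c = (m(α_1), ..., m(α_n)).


c = [7, 8, 11, 12, 11]

Message polynomial: m(x) = 4 + 11·x + 3·x^2 (mod 13).
For each evaluation point α_i, compute m(α_i) mod 13:
  α_1 = 11: Horner steps 3 → 5 → 7, so m(11) = 7.
  α_2 = 9: Horner steps 3 → 12 → 8, so m(9) = 8.
  α_3 = 10: Horner steps 3 → 2 → 11, so m(10) = 11.
  α_4 = 3: Horner steps 3 → 7 → 12, so m(3) = 12.
  α_5 = 8: Horner steps 3 → 9 → 11, so m(8) = 11.
Codeword c = [7, 8, 11, 12, 11] ∈ F_13^5.


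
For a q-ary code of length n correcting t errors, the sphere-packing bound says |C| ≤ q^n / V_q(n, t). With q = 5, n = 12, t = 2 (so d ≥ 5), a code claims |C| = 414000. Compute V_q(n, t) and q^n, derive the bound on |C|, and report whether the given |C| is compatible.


V_q(n, t) = 1105, q^n = 244140625, Hamming bound = 220941, |C| = 414000 > bound (violated).

Step 1: Compute V_q(n, t) = Σ_{j=0}^2 C(n, j) (q−1)^j.
  j = 0: C(12,0)·(4)^0 = 1·1 = 1.
  j = 1: C(12,1)·(4)^1 = 12·4 = 48.
  j = 2: C(12,2)·(4)^2 = 66·16 = 1056.
  V_q(n, t) = 1 + 48 + 1056 = 1105.
Step 2: q^n = 5^12 = 244140625.
Step 3: Hamming bound ⌊q^n / V_q(n,t)⌋ = ⌊244140625/1105⌋ = 220941.
Step 4: Compare |C| = 414000 to 220941: violated.
The claimed |C| lies above the Hamming bound, so no 5-ary code of length 12 with d ≥ 5 can have 414000 codewords.
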